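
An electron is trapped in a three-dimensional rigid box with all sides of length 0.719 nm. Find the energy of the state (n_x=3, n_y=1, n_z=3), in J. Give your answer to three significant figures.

For a 3D rectangular well E = (h²/8m_e)·Σ n_i²/L_i² = (6.626×10^-34)²/(8·9.109×10^-31) · [3²/(0.719 nm)² + 1²/(0.719 nm)² + 3²/(0.719 nm)²].
Evaluating gives E = 2.21×10^-18 J.

E = 2.21×10^-18 J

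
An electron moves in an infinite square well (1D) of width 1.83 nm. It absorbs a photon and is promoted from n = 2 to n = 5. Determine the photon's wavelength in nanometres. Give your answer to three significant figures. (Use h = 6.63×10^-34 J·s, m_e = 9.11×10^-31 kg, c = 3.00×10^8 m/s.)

λ = 526 nm

E_1 = h²/(8m_eL²) = 1.801×10^-20 J, so ΔE = (5² − 2²)E_1 = 3.782×10^-19 J.
λ = hc/ΔE = (6.63×10^-34·3.00×10^8)/3.782×10^-19 = 5.26×10^-7 m = 526 nm.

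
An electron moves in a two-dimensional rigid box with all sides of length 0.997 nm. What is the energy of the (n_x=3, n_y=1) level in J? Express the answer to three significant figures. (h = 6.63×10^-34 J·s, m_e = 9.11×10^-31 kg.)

E = 6.07×10^-19 J

For a 2D rectangular well E = (h²/8m_e)·Σ n_i²/L_i² = (6.63×10^-34)²/(8·9.11×10^-31) · [3²/(0.997 nm)² + 1²/(0.997 nm)²].
Evaluating gives E = 6.07×10^-19 J.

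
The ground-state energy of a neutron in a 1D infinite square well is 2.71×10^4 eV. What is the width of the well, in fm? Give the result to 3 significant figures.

From E_n = n²h²/(8m_nL²), L = n·h/√(8m_nE_n).
E_1 = 2.71×10^4 eV = 4.341×10^-15 J, so L = 1·6.626×10^-34/√(8·1.675×10^-27·4.341×10^-15) = 8.69×10^-14 m = 86.9 fm.

L = 86.9 fm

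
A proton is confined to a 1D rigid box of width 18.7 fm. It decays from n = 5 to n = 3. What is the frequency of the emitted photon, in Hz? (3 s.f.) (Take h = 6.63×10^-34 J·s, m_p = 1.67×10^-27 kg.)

E_1 = h²/(8m_pL²) = 9.409×10^-14 J and ΔE = (5² − 3²)E_1 = 1.505×10^-12 J.
f = ΔE/h = 1.505×10^-12/6.63×10^-34 = 2.27×10^21 Hz.

f = 2.27×10^21 Hz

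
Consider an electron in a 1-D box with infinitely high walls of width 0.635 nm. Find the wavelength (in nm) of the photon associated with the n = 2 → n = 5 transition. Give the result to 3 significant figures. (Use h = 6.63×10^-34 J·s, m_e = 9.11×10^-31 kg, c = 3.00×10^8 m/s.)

E_1 = h²/(8m_eL²) = 1.496×10^-19 J, so ΔE = (5² − 2²)E_1 = 3.142×10^-18 J.
λ = hc/ΔE = (6.63×10^-34·3.00×10^8)/3.142×10^-18 = 6.33×10^-8 m = 63.3 nm.

λ = 63.3 nm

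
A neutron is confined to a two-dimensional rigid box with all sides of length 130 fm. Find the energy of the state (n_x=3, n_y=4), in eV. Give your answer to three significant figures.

For a 2D rectangular well E = (h²/8m_n)·Σ n_i²/L_i² = (6.626×10^-34)²/(8·1.675×10^-27) · [3²/(130 fm)² + 4²/(130 fm)²].
Evaluating gives E = 4.847×10^-14 J = 3.03×10^5 eV.

E = 3.03×10^5 eV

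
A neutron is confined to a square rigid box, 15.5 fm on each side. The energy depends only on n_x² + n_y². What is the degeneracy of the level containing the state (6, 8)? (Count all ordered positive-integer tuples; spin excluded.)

The level has n_x² + n_y² = 100. The ordered positive-integer solutions are (6, 8), (8, 6).
That gives 2 states.

degeneracy = 2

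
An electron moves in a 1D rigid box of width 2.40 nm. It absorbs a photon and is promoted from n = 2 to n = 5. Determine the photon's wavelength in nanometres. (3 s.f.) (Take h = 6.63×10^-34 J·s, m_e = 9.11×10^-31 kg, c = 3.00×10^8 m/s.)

λ = 905 nm

E_1 = h²/(8m_eL²) = 1.047×10^-20 J, so ΔE = (5² − 2²)E_1 = 2.199×10^-19 J.
λ = hc/ΔE = (6.63×10^-34·3.00×10^8)/2.199×10^-19 = 9.05×10^-7 m = 905 nm.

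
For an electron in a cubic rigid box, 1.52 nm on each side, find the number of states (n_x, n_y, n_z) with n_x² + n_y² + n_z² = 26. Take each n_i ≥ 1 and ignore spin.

degeneracy = 6

The level has n_x² + n_y² + n_z² = 26. The ordered positive-integer solutions are (1, 3, 4), (1, 4, 3), (3, 1, 4), (3, 4, 1), (4, 1, 3), (4, 3, 1).
That gives 6 states.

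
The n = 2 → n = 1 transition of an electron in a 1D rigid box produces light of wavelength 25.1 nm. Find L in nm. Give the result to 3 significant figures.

The photon carries ΔE = hc/λ = 6.626×10^-34·2.998×10^8/2.51×10^-8 m = 7.914×10^-18 J.
Since ΔE = (2² − 1²)E_1, E_1 = 2.638×10^-18 J, and L = h/√(8m_eE_1) = 1.51×10^-10 m = 0.151 nm.

L = 0.151 nm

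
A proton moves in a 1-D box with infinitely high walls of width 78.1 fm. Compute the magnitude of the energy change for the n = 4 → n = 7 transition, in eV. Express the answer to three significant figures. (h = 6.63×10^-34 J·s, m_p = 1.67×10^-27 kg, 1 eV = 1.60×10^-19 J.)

|ΔE| = 1.11×10^6 eV

E_1 = h²/(8m_pL²) = 5.394×10^-15 J.
|ΔE| = |4² − 7²|·E_1 = 33·5.394×10^-15 J = 1.780×10^-13 J = 1.11×10^6 eV.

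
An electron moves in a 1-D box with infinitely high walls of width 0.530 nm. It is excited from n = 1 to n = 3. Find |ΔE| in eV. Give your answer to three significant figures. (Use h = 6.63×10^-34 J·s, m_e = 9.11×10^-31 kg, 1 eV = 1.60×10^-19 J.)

E_1 = h²/(8m_eL²) = 2.147×10^-19 J.
|ΔE| = |1² − 3²|·E_1 = 8·2.147×10^-19 J = 1.718×10^-18 J = 10.7 eV.

|ΔE| = 10.7 eV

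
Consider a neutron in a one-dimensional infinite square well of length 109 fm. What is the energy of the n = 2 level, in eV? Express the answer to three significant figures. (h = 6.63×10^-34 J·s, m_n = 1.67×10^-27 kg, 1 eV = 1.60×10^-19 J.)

For an infinite well E_n = n²h²/(8m_nL²), so E_1 = h²/(8m_nL²) = (6.63×10^-34)²/(8·1.67×10^-27·(1.09×10^-13 m)²) = 2.769×10^-15 J.
Then E_2 = 2²·E_1 = 4·2.769×10^-15 J = 1.108×10^-14 J.
Converting, E_2 = 1.108×10^-14 J / (1.60×10^-19 J/eV) = 6.92×10^4 eV.

E_2 = 6.92×10^4 eV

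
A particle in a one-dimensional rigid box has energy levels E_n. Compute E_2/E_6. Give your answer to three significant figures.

0.111

E_n ∝ n², so E_2/E_6 = 2²/6² = 4/36 = 0.111.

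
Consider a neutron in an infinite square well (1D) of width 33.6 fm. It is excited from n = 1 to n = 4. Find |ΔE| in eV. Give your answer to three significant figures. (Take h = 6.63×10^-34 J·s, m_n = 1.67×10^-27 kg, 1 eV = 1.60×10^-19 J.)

E_1 = h²/(8m_nL²) = 2.914×10^-14 J.
|ΔE| = |1² − 4²|·E_1 = 15·2.914×10^-14 J = 4.371×10^-13 J = 2.73×10^6 eV.

|ΔE| = 2.73×10^6 eV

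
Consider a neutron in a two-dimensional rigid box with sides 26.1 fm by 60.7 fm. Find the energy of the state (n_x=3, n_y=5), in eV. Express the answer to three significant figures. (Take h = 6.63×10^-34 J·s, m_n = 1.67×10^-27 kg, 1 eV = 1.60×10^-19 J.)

E = 4.11×10^6 eV

For a 2D rectangular well E = (h²/8m_n)·Σ n_i²/L_i² = (6.63×10^-34)²/(8·1.67×10^-27) · [3²/(26.1 fm)² + 5²/(60.7 fm)²].
Evaluating gives E = 6.579×10^-13 J = 4.11×10^6 eV.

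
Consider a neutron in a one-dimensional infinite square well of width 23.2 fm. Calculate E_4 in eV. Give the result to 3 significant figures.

For an infinite well E_n = n²h²/(8m_nL²), so E_1 = h²/(8m_nL²) = (6.626×10^-34)²/(8·1.675×10^-27·(2.32×10^-14 m)²) = 6.087×10^-14 J.
Then E_4 = 4²·E_1 = 16·6.087×10^-14 J = 9.739×10^-13 J.
Converting, E_4 = 9.739×10^-13 J / (1.602×10^-19 J/eV) = 6.08×10^6 eV.

E_4 = 6.08×10^6 eV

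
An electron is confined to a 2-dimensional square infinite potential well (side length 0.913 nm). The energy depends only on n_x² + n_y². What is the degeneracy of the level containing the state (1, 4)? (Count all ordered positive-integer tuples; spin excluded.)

The level has n_x² + n_y² = 17. The ordered positive-integer solutions are (1, 4), (4, 1).
That gives 2 states.

degeneracy = 2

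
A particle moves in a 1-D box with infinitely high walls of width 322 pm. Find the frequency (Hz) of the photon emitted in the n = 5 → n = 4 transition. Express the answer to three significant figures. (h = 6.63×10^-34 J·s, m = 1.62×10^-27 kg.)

f = 4.44×10^12 Hz

E_1 = h²/(8mL²) = 3.271×10^-22 J and ΔE = (5² − 4²)E_1 = 2.944×10^-21 J.
f = ΔE/h = 2.944×10^-21/6.63×10^-34 = 4.44×10^12 Hz.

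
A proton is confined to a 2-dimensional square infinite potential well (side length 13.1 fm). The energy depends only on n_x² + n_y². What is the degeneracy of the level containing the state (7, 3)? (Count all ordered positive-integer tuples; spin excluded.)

The level has n_x² + n_y² = 58. The ordered positive-integer solutions are (3, 7), (7, 3).
That gives 2 states.

degeneracy = 2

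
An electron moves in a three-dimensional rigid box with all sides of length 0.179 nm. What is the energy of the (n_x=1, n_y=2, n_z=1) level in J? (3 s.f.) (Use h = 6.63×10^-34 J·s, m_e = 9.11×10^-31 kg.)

E = 1.13×10^-17 J

For a 3D rectangular well E = (h²/8m_e)·Σ n_i²/L_i² = (6.63×10^-34)²/(8·9.11×10^-31) · [1²/(0.179 nm)² + 2²/(0.179 nm)² + 1²/(0.179 nm)²].
Evaluating gives E = 1.13×10^-17 J.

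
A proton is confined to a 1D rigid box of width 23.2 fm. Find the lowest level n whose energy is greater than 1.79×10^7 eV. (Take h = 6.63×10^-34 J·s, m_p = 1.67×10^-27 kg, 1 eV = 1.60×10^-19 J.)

E_1 = h²/(8m_pL²) = 6.113×10^-14 J = 3.821×10^5 eV.
Need n² > 1.79×10^7/3.821×10^5 = 46.85, i.e. n > 6.845.
The smallest integer satisfying this is n = 7.

n = 7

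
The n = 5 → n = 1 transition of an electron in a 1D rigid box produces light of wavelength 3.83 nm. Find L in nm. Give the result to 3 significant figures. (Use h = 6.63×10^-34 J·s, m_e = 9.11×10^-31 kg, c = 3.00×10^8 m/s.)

L = 0.167 nm

The photon carries ΔE = hc/λ = 6.63×10^-34·3.00×10^8/3.83×10^-9 m = 5.193×10^-17 J.
Since ΔE = (5² − 1²)E_1, E_1 = 2.164×10^-18 J, and L = h/√(8m_eE_1) = 1.67×10^-10 m = 0.167 nm.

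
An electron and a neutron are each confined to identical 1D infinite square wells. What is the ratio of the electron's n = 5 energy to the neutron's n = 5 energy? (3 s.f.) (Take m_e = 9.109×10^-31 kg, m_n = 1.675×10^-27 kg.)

E_n ∝ 1/m at fixed n and L, so the ratio is m_n/m_e = 1.675×10^-27/9.109×10^-31 = 1.84×10^3.

1.84×10^3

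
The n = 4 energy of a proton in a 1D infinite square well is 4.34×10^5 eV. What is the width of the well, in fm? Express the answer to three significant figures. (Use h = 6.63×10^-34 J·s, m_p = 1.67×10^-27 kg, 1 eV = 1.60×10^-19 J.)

From E_n = n²h²/(8m_pL²), L = n·h/√(8m_pE_n).
E_4 = 4.34×10^5 eV = 6.944×10^-14 J, so L = 4·6.63×10^-34/√(8·1.67×10^-27·6.944×10^-14) = 8.71×10^-14 m = 87.1 fm.

L = 87.1 fm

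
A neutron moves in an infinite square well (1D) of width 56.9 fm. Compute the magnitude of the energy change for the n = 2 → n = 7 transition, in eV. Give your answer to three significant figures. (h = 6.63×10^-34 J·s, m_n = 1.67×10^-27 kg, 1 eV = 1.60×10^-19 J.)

E_1 = h²/(8m_nL²) = 1.016×10^-14 J.
|ΔE| = |2² − 7²|·E_1 = 45·1.016×10^-14 J = 4.572×10^-13 J = 2.86×10^6 eV.

|ΔE| = 2.86×10^6 eV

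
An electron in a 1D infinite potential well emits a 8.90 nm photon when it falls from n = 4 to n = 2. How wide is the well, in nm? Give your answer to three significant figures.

L = 0.180 nm

The photon carries ΔE = hc/λ = 6.626×10^-34·2.998×10^8/8.90×10^-9 m = 2.232×10^-17 J.
Since ΔE = (4² − 2²)E_1, E_1 = 1.860×10^-18 J, and L = h/√(8m_eE_1) = 1.80×10^-10 m = 0.180 nm.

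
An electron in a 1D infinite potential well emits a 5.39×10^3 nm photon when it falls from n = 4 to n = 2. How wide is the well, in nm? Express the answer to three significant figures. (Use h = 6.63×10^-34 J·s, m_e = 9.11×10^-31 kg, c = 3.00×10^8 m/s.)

L = 4.43 nm

The photon carries ΔE = hc/λ = 6.63×10^-34·3.00×10^8/5.39×10^-6 m = 3.690×10^-20 J.
Since ΔE = (4² − 2²)E_1, E_1 = 3.075×10^-21 J, and L = h/√(8m_eE_1) = 4.43×10^-9 m = 4.43 nm.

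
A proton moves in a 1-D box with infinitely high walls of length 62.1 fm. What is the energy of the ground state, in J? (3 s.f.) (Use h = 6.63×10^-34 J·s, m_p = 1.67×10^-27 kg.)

For an infinite well E_n = n²h²/(8m_pL²), so E_1 = h²/(8m_pL²) = (6.63×10^-34)²/(8·1.67×10^-27·(6.21×10^-14 m)²) = 8.532×10^-15 J.

E_1 = 8.53×10^-15 J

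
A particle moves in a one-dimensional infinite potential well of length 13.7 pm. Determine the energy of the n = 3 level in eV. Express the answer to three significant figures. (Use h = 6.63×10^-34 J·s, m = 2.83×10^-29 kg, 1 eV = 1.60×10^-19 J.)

E_3 = 582 eV

For an infinite well E_n = n²h²/(8mL²), so E_1 = h²/(8mL²) = (6.63×10^-34)²/(8·2.83×10^-29·(1.37×10^-11 m)²) = 1.034×10^-17 J.
Then E_3 = 3²·E_1 = 9·1.034×10^-17 J = 9.306×10^-17 J.
Converting, E_3 = 9.306×10^-17 J / (1.60×10^-19 J/eV) = 582 eV.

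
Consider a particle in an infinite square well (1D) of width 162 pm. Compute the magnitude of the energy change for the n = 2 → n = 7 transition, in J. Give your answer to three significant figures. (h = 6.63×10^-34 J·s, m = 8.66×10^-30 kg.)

E_1 = h²/(8mL²) = 2.418×10^-19 J.
|ΔE| = |2² − 7²|·E_1 = 45·2.418×10^-19 J = 1.09×10^-17 J.

|ΔE| = 1.09×10^-17 J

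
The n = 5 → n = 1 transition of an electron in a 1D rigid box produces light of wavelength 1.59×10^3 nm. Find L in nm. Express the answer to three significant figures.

The photon carries ΔE = hc/λ = 6.626×10^-34·2.998×10^8/1.59×10^-6 m = 1.249×10^-19 J.
Since ΔE = (5² − 1²)E_1, E_1 = 5.204×10^-21 J, and L = h/√(8m_eE_1) = 3.40×10^-9 m = 3.40 nm.

L = 3.40 nm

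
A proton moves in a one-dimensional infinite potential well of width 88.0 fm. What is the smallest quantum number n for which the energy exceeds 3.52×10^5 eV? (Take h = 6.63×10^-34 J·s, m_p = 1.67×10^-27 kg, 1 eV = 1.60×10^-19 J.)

n = 4

E_1 = h²/(8m_pL²) = 4.249×10^-15 J = 2.656×10^4 eV.
Need n² > 3.52×10^5/2.656×10^4 = 13.25, i.e. n > 3.640.
The smallest integer satisfying this is n = 4.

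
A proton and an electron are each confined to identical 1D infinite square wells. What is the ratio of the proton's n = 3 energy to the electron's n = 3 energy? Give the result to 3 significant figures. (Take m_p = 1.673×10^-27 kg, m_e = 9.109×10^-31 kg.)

E_n ∝ 1/m at fixed n and L, so the ratio is m_e/m_p = 9.109×10^-31/1.673×10^-27 = 5.44×10^-4.

5.44×10^-4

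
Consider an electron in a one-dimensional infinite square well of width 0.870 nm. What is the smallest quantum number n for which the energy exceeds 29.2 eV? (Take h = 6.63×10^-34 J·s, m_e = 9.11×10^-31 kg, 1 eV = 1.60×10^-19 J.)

E_1 = h²/(8m_eL²) = 7.969×10^-20 J = 0.4981 eV.
Need n² > 29.2/0.4981 = 58.62, i.e. n > 7.656.
The smallest integer satisfying this is n = 8.

n = 8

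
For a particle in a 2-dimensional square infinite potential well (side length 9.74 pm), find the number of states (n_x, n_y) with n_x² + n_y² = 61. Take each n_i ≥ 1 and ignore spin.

degeneracy = 2

The level has n_x² + n_y² = 61. The ordered positive-integer solutions are (5, 6), (6, 5).
That gives 2 states.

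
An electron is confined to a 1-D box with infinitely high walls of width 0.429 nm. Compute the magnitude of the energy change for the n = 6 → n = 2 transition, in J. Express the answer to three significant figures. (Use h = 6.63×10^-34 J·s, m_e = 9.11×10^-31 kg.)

|ΔE| = 1.05×10^-17 J

E_1 = h²/(8m_eL²) = 3.277×10^-19 J.
|ΔE| = |6² − 2²|·E_1 = 32·3.277×10^-19 J = 1.05×10^-17 J.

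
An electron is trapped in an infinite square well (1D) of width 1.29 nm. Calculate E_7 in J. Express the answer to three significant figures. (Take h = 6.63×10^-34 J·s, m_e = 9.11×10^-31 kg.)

For an infinite well E_n = n²h²/(8m_eL²), so E_1 = h²/(8m_eL²) = (6.63×10^-34)²/(8·9.11×10^-31·(1.29×10^-9 m)²) = 3.624×10^-20 J.
Then E_7 = 7²·E_1 = 49·3.624×10^-20 J = 1.78×10^-18 J.

E_7 = 1.78×10^-18 J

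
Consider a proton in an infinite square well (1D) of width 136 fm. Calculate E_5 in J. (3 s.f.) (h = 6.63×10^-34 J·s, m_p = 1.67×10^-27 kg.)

E_5 = 4.45×10^-14 J

For an infinite well E_n = n²h²/(8m_pL²), so E_1 = h²/(8m_pL²) = (6.63×10^-34)²/(8·1.67×10^-27·(1.36×10^-13 m)²) = 1.779×10^-15 J.
Then E_5 = 5²·E_1 = 25·1.779×10^-15 J = 4.45×10^-14 J.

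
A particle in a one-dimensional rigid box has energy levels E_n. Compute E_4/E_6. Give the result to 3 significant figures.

0.444

E_n ∝ n², so E_4/E_6 = 4²/6² = 16/36 = 0.444.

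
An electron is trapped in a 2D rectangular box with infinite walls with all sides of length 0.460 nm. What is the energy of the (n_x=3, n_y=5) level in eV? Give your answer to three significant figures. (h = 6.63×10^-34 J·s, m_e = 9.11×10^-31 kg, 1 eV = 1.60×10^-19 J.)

For a 2D rectangular well E = (h²/8m_e)·Σ n_i²/L_i² = (6.63×10^-34)²/(8·9.11×10^-31) · [3²/(0.460 nm)² + 5²/(0.460 nm)²].
Evaluating gives E = 9.691×10^-18 J = 60.6 eV.

E = 60.6 eV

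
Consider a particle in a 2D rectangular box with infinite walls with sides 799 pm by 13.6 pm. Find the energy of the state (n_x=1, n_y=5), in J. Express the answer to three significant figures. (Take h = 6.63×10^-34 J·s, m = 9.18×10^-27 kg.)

For a 2D rectangular well E = (h²/8m)·Σ n_i²/L_i² = (6.63×10^-34)²/(8·9.18×10^-27) · [1²/(799 pm)² + 5²/(13.6 pm)²].
Evaluating gives E = 8.09×10^-19 J.

E = 8.09×10^-19 J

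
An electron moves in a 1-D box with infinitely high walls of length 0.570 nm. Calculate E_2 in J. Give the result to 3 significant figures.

E_2 = 7.42×10^-19 J

For an infinite well E_n = n²h²/(8m_eL²), so E_1 = h²/(8m_eL²) = (6.626×10^-34)²/(8·9.109×10^-31·(5.70×10^-10 m)²) = 1.854×10^-19 J.
Then E_2 = 2²·E_1 = 4·1.854×10^-19 J = 7.42×10^-19 J.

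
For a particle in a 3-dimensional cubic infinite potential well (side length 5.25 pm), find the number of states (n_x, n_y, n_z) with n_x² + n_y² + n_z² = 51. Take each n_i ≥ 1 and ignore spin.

The level has n_x² + n_y² + n_z² = 51. The ordered positive-integer solutions are (1, 1, 7), (1, 5, 5), (1, 7, 1), (5, 1, 5), (5, 5, 1), (7, 1, 1).
That gives 6 states.

degeneracy = 6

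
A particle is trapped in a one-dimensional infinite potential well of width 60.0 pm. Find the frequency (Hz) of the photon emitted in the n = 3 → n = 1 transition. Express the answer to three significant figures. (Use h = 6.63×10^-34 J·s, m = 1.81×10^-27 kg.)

f = 1.02×10^14 Hz

E_1 = h²/(8mL²) = 8.432×10^-21 J and ΔE = (3² − 1²)E_1 = 6.746×10^-20 J.
f = ΔE/h = 6.746×10^-20/6.63×10^-34 = 1.02×10^14 Hz.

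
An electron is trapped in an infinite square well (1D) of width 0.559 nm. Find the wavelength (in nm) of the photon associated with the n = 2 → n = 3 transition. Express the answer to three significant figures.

E_1 = h²/(8m_eL²) = 1.928×10^-19 J, so ΔE = (3² − 2²)E_1 = 9.640×10^-19 J.
λ = hc/ΔE = (6.626×10^-34·2.998×10^8)/9.640×10^-19 = 2.06×10^-7 m = 206 nm.

λ = 206 nm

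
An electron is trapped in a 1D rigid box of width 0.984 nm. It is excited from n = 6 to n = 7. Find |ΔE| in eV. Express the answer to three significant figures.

E_1 = h²/(8m_eL²) = 6.222×10^-20 J.
|ΔE| = |6² − 7²|·E_1 = 13·6.222×10^-20 J = 8.089×10^-19 J = 5.05 eV.

|ΔE| = 5.05 eV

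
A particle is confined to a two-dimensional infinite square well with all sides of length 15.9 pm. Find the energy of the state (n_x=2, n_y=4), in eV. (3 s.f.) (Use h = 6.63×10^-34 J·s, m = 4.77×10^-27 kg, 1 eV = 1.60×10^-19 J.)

E = 5.70 eV

For a 2D rectangular well E = (h²/8m)·Σ n_i²/L_i² = (6.63×10^-34)²/(8·4.77×10^-27) · [2²/(15.9 pm)² + 4²/(15.9 pm)²].
Evaluating gives E = 9.113×10^-19 J = 5.70 eV.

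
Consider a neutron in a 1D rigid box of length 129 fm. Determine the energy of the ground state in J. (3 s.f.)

For an infinite well E_n = n²h²/(8m_nL²), so E_1 = h²/(8m_nL²) = (6.626×10^-34)²/(8·1.675×10^-27·(1.29×10^-13 m)²) = 1.969×10^-15 J.

E_1 = 1.97×10^-15 J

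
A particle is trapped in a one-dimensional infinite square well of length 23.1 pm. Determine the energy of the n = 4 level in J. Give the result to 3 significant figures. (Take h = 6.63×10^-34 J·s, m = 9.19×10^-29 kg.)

For an infinite well E_n = n²h²/(8mL²), so E_1 = h²/(8mL²) = (6.63×10^-34)²/(8·9.19×10^-29·(2.31×10^-11 m)²) = 1.120×10^-18 J.
Then E_4 = 4²·E_1 = 16·1.120×10^-18 J = 1.79×10^-17 J.

E_4 = 1.79×10^-17 J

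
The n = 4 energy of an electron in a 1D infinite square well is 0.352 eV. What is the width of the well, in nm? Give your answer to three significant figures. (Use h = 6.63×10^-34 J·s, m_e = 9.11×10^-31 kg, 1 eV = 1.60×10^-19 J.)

From E_n = n²h²/(8m_eL²), L = n·h/√(8m_eE_n).
E_4 = 0.352 eV = 5.632×10^-20 J, so L = 4·6.63×10^-34/√(8·9.11×10^-31·5.632×10^-20) = 4.14×10^-9 m = 4.14 nm.

L = 4.14 nm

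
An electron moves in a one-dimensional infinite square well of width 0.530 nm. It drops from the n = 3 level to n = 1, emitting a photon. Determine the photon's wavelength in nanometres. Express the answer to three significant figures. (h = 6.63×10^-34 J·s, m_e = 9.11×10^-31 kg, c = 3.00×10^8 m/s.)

λ = 116 nm

E_1 = h²/(8m_eL²) = 2.147×10^-19 J, so ΔE = (3² − 1²)E_1 = 1.718×10^-18 J.
λ = hc/ΔE = (6.63×10^-34·3.00×10^8)/1.718×10^-18 = 1.16×10^-7 m = 116 nm.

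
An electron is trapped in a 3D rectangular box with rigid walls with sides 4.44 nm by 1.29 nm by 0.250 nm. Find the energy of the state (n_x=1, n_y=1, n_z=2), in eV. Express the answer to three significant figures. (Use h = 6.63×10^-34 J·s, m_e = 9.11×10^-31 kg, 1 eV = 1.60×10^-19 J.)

For a 3D rectangular well E = (h²/8m_e)·Σ n_i²/L_i² = (6.63×10^-34)²/(8·9.11×10^-31) · [1²/(4.44 nm)² + 1²/(1.29 nm)² + 2²/(0.250 nm)²].
Evaluating gives E = 3.899×10^-18 J = 24.4 eV.

E = 24.4 eV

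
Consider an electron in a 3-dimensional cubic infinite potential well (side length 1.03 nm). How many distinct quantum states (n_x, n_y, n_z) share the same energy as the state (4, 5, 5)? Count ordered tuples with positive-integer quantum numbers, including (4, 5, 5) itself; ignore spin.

degeneracy = 12

The level has n_x² + n_y² + n_z² = 66. The ordered positive-integer solutions are (1, 1, 8), (1, 4, 7), (1, 7, 4), (1, 8, 1), (4, 1, 7), (4, 5, 5), (4, 7, 1), (5, 4, 5), (5, 5, 4), (7, 1, 4), (7, 4, 1), (8, 1, 1).
That gives 12 states.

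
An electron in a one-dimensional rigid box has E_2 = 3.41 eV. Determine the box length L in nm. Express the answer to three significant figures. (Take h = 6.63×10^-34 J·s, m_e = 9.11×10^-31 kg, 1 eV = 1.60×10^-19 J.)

From E_n = n²h²/(8m_eL²), L = n·h/√(8m_eE_n).
E_2 = 3.41 eV = 5.456×10^-19 J, so L = 2·6.63×10^-34/√(8·9.11×10^-31·5.456×10^-19) = 6.65×10^-10 m = 0.665 nm.

L = 0.665 nm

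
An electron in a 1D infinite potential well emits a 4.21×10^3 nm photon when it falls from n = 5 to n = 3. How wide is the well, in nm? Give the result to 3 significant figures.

L = 4.52 nm

The photon carries ΔE = hc/λ = 6.626×10^-34·2.998×10^8/4.21×10^-6 m = 4.718×10^-20 J.
Since ΔE = (5² − 3²)E_1, E_1 = 2.949×10^-21 J, and L = h/√(8m_eE_1) = 4.52×10^-9 m = 4.52 nm.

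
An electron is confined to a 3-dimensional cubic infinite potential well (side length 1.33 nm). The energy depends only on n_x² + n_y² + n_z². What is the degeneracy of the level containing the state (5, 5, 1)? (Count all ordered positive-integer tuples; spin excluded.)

degeneracy = 6

The level has n_x² + n_y² + n_z² = 51. The ordered positive-integer solutions are (1, 1, 7), (1, 5, 5), (1, 7, 1), (5, 1, 5), (5, 5, 1), (7, 1, 1).
That gives 6 states.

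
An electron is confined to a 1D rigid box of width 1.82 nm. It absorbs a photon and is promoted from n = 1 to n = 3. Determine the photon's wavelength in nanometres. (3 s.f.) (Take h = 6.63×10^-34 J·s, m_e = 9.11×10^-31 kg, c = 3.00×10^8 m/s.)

E_1 = h²/(8m_eL²) = 1.821×10^-20 J, so ΔE = (3² − 1²)E_1 = 1.457×10^-19 J.
λ = hc/ΔE = (6.63×10^-34·3.00×10^8)/1.457×10^-19 = 1.37×10^-6 m = 1.37×10^3 nm.

λ = 1.37×10^3 nm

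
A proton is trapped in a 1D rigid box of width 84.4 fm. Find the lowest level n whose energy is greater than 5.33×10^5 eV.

E_1 = h²/(8m_pL²) = 4.605×10^-15 J = 2.875×10^4 eV.
Need n² > 5.33×10^5/2.875×10^4 = 18.54, i.e. n > 4.306.
The smallest integer satisfying this is n = 5.

n = 5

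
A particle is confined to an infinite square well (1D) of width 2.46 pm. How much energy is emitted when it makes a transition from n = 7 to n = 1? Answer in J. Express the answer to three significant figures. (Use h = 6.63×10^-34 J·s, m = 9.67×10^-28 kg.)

E_1 = h²/(8mL²) = 9.389×10^-18 J.
|ΔE| = |7² − 1²|·E_1 = 48·9.389×10^-18 J = 4.51×10^-16 J.

|ΔE| = 4.51×10^-16 J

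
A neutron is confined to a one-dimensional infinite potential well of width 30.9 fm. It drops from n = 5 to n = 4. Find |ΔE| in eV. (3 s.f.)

E_1 = h²/(8m_nL²) = 3.431×10^-14 J.
|ΔE| = |5² − 4²|·E_1 = 9·3.431×10^-14 J = 3.088×10^-13 J = 1.93×10^6 eV.

|ΔE| = 1.93×10^6 eV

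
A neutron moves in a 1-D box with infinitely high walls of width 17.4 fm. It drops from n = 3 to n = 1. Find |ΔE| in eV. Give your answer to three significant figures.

|ΔE| = 5.40×10^6 eV

E_1 = h²/(8m_nL²) = 1.082×10^-13 J.
|ΔE| = |3² − 1²|·E_1 = 8·1.082×10^-13 J = 8.656×10^-13 J = 5.40×10^6 eV.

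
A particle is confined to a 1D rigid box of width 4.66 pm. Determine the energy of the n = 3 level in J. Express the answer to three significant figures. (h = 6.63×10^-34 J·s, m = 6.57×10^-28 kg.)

E_3 = 3.47×10^-17 J

For an infinite well E_n = n²h²/(8mL²), so E_1 = h²/(8mL²) = (6.63×10^-34)²/(8·6.57×10^-28·(4.66×10^-12 m)²) = 3.851×10^-18 J.
Then E_3 = 3²·E_1 = 9·3.851×10^-18 J = 3.47×10^-17 J.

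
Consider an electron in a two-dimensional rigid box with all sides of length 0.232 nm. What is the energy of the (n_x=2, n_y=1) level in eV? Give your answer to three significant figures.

E = 34.9 eV

For a 2D rectangular well E = (h²/8m_e)·Σ n_i²/L_i² = (6.626×10^-34)²/(8·9.109×10^-31) · [2²/(0.232 nm)² + 1²/(0.232 nm)²].
Evaluating gives E = 5.597×10^-18 J = 34.9 eV.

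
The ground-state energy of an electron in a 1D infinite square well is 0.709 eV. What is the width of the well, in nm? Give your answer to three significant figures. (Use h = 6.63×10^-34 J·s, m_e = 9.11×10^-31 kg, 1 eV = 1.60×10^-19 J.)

L = 0.729 nm

From E_n = n²h²/(8m_eL²), L = n·h/√(8m_eE_n).
E_1 = 0.709 eV = 1.134×10^-19 J, so L = 1·6.63×10^-34/√(8·9.11×10^-31·1.134×10^-19) = 7.29×10^-10 m = 0.729 nm.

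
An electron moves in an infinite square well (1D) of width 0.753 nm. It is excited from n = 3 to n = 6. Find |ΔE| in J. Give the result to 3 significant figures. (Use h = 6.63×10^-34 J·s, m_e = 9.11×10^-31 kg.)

|ΔE| = 2.87×10^-18 J

E_1 = h²/(8m_eL²) = 1.064×10^-19 J.
|ΔE| = |3² − 6²|·E_1 = 27·1.064×10^-19 J = 2.87×10^-18 J.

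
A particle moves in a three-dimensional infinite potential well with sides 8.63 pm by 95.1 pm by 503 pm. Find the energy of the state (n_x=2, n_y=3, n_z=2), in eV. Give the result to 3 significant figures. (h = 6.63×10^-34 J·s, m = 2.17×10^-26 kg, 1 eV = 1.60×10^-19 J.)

For a 3D rectangular well E = (h²/8m)·Σ n_i²/L_i² = (6.63×10^-34)²/(8·2.17×10^-26) · [2²/(8.63 pm)² + 3²/(95.1 pm)² + 2²/(503 pm)²].
Evaluating gives E = 1.386×10^-19 J = 0.866 eV.

E = 0.866 eV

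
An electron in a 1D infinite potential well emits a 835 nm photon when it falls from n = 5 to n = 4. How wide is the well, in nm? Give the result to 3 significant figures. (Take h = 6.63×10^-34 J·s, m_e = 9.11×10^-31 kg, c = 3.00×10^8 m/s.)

The photon carries ΔE = hc/λ = 6.63×10^-34·3.00×10^8/8.35×10^-7 m = 2.382×10^-19 J.
Since ΔE = (5² − 4²)E_1, E_1 = 2.647×10^-20 J, and L = h/√(8m_eE_1) = 1.51×10^-9 m = 1.51 nm.

L = 1.51 nm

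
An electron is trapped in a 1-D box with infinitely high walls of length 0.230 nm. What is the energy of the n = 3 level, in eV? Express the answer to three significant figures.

E_3 = 64.0 eV

For an infinite well E_n = n²h²/(8m_eL²), so E_1 = h²/(8m_eL²) = (6.626×10^-34)²/(8·9.109×10^-31·(2.30×10^-10 m)²) = 1.139×10^-18 J.
Then E_3 = 3²·E_1 = 9·1.139×10^-18 J = 1.025×10^-17 J.
Converting, E_3 = 1.025×10^-17 J / (1.602×10^-19 J/eV) = 64.0 eV.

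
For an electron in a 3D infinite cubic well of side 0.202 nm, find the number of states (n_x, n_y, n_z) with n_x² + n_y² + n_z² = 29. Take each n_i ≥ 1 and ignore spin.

degeneracy = 6

The level has n_x² + n_y² + n_z² = 29. The ordered positive-integer solutions are (2, 3, 4), (2, 4, 3), (3, 2, 4), (3, 4, 2), (4, 2, 3), (4, 3, 2).
That gives 6 states.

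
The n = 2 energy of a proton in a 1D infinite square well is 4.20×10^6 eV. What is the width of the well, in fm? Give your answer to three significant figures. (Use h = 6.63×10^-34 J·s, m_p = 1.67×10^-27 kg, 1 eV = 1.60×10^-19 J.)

From E_n = n²h²/(8m_pL²), L = n·h/√(8m_pE_n).
E_2 = 4.20×10^6 eV = 6.720×10^-13 J, so L = 2·6.63×10^-34/√(8·1.67×10^-27·6.720×10^-13) = 1.40×10^-14 m = 14.0 fm.

L = 14.0 fm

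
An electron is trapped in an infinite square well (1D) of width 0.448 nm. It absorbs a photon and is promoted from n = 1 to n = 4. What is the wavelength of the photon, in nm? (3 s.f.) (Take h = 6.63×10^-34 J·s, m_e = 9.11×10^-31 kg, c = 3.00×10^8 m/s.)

E_1 = h²/(8m_eL²) = 3.005×10^-19 J, so ΔE = (4² − 1²)E_1 = 4.508×10^-18 J.
λ = hc/ΔE = (6.63×10^-34·3.00×10^8)/4.508×10^-18 = 4.41×10^-8 m = 44.1 nm.

λ = 44.1 nm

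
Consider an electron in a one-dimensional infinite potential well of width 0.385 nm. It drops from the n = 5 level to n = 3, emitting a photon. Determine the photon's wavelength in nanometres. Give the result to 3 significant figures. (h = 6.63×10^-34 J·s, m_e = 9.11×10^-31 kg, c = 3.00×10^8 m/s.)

λ = 30.6 nm

E_1 = h²/(8m_eL²) = 4.069×10^-19 J, so ΔE = (5² − 3²)E_1 = 6.510×10^-18 J.
λ = hc/ΔE = (6.63×10^-34·3.00×10^8)/6.510×10^-18 = 3.06×10^-8 m = 30.6 nm.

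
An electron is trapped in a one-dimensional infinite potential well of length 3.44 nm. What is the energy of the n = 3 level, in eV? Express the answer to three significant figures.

For an infinite well E_n = n²h²/(8m_eL²), so E_1 = h²/(8m_eL²) = (6.626×10^-34)²/(8·9.109×10^-31·(3.44×10^-9 m)²) = 5.091×10^-21 J.
Then E_3 = 3²·E_1 = 9·5.091×10^-21 J = 4.582×10^-20 J.
Converting, E_3 = 4.582×10^-20 J / (1.602×10^-19 J/eV) = 0.286 eV.

E_3 = 0.286 eV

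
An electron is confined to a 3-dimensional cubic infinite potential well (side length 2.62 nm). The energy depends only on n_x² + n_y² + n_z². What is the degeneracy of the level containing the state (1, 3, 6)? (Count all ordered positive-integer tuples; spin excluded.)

The level has n_x² + n_y² + n_z² = 46. The ordered positive-integer solutions are (1, 3, 6), (1, 6, 3), (3, 1, 6), (3, 6, 1), (6, 1, 3), (6, 3, 1).
That gives 6 states.

degeneracy = 6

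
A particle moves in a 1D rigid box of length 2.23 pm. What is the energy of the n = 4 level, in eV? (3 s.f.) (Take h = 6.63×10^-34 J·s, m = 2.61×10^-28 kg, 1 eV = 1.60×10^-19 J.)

For an infinite well E_n = n²h²/(8mL²), so E_1 = h²/(8mL²) = (6.63×10^-34)²/(8·2.61×10^-28·(2.23×10^-12 m)²) = 4.233×10^-17 J.
Then E_4 = 4²·E_1 = 16·4.233×10^-17 J = 6.773×10^-16 J.
Converting, E_4 = 6.773×10^-16 J / (1.60×10^-19 J/eV) = 4.23×10^3 eV.

E_4 = 4.23×10^3 eV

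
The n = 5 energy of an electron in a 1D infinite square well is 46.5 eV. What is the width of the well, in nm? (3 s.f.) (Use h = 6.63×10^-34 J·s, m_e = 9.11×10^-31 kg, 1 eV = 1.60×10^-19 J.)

L = 0.450 nm

From E_n = n²h²/(8m_eL²), L = n·h/√(8m_eE_n).
E_5 = 46.5 eV = 7.440×10^-18 J, so L = 5·6.63×10^-34/√(8·9.11×10^-31·7.440×10^-18) = 4.50×10^-10 m = 0.450 nm.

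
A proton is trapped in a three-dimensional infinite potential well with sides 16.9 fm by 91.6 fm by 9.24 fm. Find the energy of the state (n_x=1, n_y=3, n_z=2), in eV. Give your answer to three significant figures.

For a 3D rectangular well E = (h²/8m_p)·Σ n_i²/L_i² = (6.626×10^-34)²/(8·1.673×10^-27) · [1²/(16.9 fm)² + 3²/(91.6 fm)² + 2²/(9.24 fm)²].
Evaluating gives E = 1.687×10^-12 J = 1.05×10^7 eV.

E = 1.05×10^7 eV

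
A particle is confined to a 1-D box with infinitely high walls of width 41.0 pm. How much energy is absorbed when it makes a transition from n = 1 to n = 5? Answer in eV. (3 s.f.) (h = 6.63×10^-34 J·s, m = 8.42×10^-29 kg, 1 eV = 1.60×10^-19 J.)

|ΔE| = 58.2 eV

E_1 = h²/(8mL²) = 3.882×10^-19 J.
|ΔE| = |1² − 5²|·E_1 = 24·3.882×10^-19 J = 9.317×10^-18 J = 58.2 eV.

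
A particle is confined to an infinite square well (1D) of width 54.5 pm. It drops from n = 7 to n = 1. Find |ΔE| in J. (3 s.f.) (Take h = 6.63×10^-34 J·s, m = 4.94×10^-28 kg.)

|ΔE| = 1.80×10^-18 J

E_1 = h²/(8mL²) = 3.745×10^-20 J.
|ΔE| = |7² − 1²|·E_1 = 48·3.745×10^-20 J = 1.80×10^-18 J.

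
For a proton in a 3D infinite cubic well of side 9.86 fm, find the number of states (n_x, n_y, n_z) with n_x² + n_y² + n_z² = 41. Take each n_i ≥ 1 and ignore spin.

degeneracy = 9

The level has n_x² + n_y² + n_z² = 41. The ordered positive-integer solutions are (1, 2, 6), (1, 6, 2), (2, 1, 6), (2, 6, 1), (3, 4, 4), (4, 3, 4), (4, 4, 3), (6, 1, 2), (6, 2, 1).
That gives 9 states.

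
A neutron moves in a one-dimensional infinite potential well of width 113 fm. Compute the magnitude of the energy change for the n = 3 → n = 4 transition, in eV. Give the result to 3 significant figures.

E_1 = h²/(8m_nL²) = 2.566×10^-15 J.
|ΔE| = |3² − 4²|·E_1 = 7·2.566×10^-15 J = 1.796×10^-14 J = 1.12×10^5 eV.

|ΔE| = 1.12×10^5 eV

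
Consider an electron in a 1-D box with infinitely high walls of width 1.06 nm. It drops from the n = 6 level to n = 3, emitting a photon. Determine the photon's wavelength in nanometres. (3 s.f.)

λ = 137 nm

E_1 = h²/(8m_eL²) = 5.362×10^-20 J, so ΔE = (6² − 3²)E_1 = 1.448×10^-18 J.
λ = hc/ΔE = (6.626×10^-34·2.998×10^8)/1.448×10^-18 = 1.37×10^-7 m = 137 nm.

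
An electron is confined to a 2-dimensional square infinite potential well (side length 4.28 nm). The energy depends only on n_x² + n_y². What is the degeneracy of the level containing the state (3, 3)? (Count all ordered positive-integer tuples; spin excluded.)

degeneracy = 1

The level has n_x² + n_y² = 18. The ordered positive-integer solutions are (3, 3).
That gives 1 state.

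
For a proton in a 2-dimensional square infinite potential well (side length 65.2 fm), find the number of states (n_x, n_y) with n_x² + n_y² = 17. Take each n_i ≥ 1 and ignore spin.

degeneracy = 2

The level has n_x² + n_y² = 17. The ordered positive-integer solutions are (1, 4), (4, 1).
That gives 2 states.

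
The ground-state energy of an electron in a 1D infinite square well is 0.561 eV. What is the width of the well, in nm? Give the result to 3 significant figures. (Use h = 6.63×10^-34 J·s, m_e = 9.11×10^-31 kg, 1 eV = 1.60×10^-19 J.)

L = 0.820 nm

From E_n = n²h²/(8m_eL²), L = n·h/√(8m_eE_n).
E_1 = 0.561 eV = 8.976×10^-20 J, so L = 1·6.63×10^-34/√(8·9.11×10^-31·8.976×10^-20) = 8.20×10^-10 m = 0.820 nm.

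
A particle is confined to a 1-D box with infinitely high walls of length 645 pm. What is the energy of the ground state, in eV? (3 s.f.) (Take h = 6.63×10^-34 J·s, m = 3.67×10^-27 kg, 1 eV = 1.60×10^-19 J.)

E_1 = 2.25×10^-4 eV

For an infinite well E_n = n²h²/(8mL²), so E_1 = h²/(8mL²) = (6.63×10^-34)²/(8·3.67×10^-27·(6.45×10^-10 m)²) = 3.599×10^-23 J.
Converting, E_1 = 3.599×10^-23 J / (1.60×10^-19 J/eV) = 2.25×10^-4 eV.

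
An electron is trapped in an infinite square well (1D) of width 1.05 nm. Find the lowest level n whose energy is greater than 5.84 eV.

E_1 = h²/(8m_eL²) = 5.465×10^-20 J = 0.3411 eV.
Need n² > 5.84/0.3411 = 17.12, i.e. n > 4.138.
The smallest integer satisfying this is n = 5.

n = 5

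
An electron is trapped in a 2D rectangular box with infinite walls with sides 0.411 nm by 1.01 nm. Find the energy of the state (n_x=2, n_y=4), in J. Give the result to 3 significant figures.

E = 2.37×10^-18 J

For a 2D rectangular well E = (h²/8m_e)·Σ n_i²/L_i² = (6.626×10^-34)²/(8·9.109×10^-31) · [2²/(0.411 nm)² + 4²/(1.01 nm)²].
Evaluating gives E = 2.37×10^-18 J.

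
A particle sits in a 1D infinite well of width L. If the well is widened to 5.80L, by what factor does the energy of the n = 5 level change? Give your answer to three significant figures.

0.0297

E_n ∝ 1/L², so the energy scales by 1/5.80² = 0.0297.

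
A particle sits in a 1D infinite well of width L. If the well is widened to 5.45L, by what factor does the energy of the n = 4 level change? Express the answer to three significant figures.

E_n ∝ 1/L², so the energy scales by 1/5.45² = 0.0337.

0.0337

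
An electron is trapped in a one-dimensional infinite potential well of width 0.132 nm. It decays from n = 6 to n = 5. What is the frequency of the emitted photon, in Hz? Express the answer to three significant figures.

E_1 = h²/(8m_eL²) = 3.458×10^-18 J and ΔE = (6² − 5²)E_1 = 3.804×10^-17 J.
f = ΔE/h = 3.804×10^-17/6.626×10^-34 = 5.74×10^16 Hz.

f = 5.74×10^16 Hz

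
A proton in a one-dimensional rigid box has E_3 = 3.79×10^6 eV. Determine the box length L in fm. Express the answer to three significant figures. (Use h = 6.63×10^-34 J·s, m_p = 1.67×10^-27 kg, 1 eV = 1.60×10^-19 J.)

From E_n = n²h²/(8m_pL²), L = n·h/√(8m_pE_n).
E_3 = 3.79×10^6 eV = 6.064×10^-13 J, so L = 3·6.63×10^-34/√(8·1.67×10^-27·6.064×10^-13) = 2.21×10^-14 m = 22.1 fm.

L = 22.1 fm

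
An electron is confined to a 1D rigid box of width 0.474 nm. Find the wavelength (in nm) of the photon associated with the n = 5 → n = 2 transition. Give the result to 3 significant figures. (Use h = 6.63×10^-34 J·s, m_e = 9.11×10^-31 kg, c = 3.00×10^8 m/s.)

E_1 = h²/(8m_eL²) = 2.684×10^-19 J, so ΔE = (5² − 2²)E_1 = 5.636×10^-18 J.
λ = hc/ΔE = (6.63×10^-34·3.00×10^8)/5.636×10^-18 = 3.53×10^-8 m = 35.3 nm.

λ = 35.3 nm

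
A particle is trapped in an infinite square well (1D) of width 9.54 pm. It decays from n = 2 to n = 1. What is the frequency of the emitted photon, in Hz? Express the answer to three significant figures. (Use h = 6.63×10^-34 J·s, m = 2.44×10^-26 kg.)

f = 1.12×10^14 Hz

E_1 = h²/(8mL²) = 2.474×10^-20 J and ΔE = (2² − 1²)E_1 = 7.422×10^-20 J.
f = ΔE/h = 7.422×10^-20/6.63×10^-34 = 1.12×10^14 Hz.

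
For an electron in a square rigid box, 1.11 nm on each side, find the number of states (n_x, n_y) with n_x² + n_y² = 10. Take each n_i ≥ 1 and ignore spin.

degeneracy = 2

The level has n_x² + n_y² = 10. The ordered positive-integer solutions are (1, 3), (3, 1).
That gives 2 states.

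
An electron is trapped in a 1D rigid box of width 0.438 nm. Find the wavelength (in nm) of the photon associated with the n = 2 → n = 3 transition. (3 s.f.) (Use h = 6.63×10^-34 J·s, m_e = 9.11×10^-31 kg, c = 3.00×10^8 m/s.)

E_1 = h²/(8m_eL²) = 3.144×10^-19 J, so ΔE = (3² − 2²)E_1 = 1.572×10^-18 J.
λ = hc/ΔE = (6.63×10^-34·3.00×10^8)/1.572×10^-18 = 1.27×10^-7 m = 127 nm.

λ = 127 nm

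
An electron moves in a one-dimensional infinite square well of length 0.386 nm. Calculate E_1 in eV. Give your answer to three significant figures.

For an infinite well E_n = n²h²/(8m_eL²), so E_1 = h²/(8m_eL²) = (6.626×10^-34)²/(8·9.109×10^-31·(3.86×10^-10 m)²) = 4.044×10^-19 J.
Converting, E_1 = 4.044×10^-19 J / (1.602×10^-19 J/eV) = 2.52 eV.

E_1 = 2.52 eV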